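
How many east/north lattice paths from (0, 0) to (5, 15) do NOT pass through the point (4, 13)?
Number of paths = 8364

Total paths from (0, 0) to (5, 15): C(20, 5) = 15504. Paths through (4, 13): (paths (0, 0) → (4, 13)) × (paths (4, 13) → (5, 15)) = C(17, 4) · C(3, 1) = 2380 · 3 = 7140. Avoidance count = 15504 − 7140 = 8364.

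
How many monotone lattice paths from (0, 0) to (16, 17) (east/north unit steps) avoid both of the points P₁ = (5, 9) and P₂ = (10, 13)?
Number of paths = 828207006

Inclusion–exclusion. Total paths: C(33, 16) = 1166803110. Through P₁: C(14, 5)·C(19, 11) = 151315164. Through P₂: C(23, 10)·C(10, 6) = 240253860. Since P₁ is strictly southwest of P₂, a monotone path through both must visit P₁ then P₂; paths through both = C(14, 5)·C(9, 5)·C(10, 6) = 52972920. Avoid both = 1166803110 − 151315164 − 240253860 + 52972920 = 828207006.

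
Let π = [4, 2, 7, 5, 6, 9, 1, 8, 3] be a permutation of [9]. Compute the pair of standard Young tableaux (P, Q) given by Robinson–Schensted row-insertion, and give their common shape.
P = [1, 3, 6, 8] / [2, 5, 9] / [4, 7];  Q = [1, 3, 5, 6] / [2, 4, 8] / [7, 9];  common shape = (4, 3, 2)

Row-insert the values π_1, π_2, … into P one at a time, bumping the leftmost entry strictly greater than the inserted value down to the next row. The recording tableau Q records, in position (i, j), the step at which that cell was added to P.
  Insert 4 (step 1): P = [4];  Q = [1]
  Insert 2 (step 2): P = [2] / [4];  Q = [1] / [2]
  Insert 7 (step 3): P = [2, 7] / [4];  Q = [1, 3] / [2]
  Insert 5 (step 4): P = [2, 5] / [4, 7];  Q = [1, 3] / [2, 4]
  Insert 6 (step 5): P = [2, 5, 6] / [4, 7];  Q = [1, 3, 5] / [2, 4]
  Insert 9 (step 6): P = [2, 5, 6, 9] / [4, 7];  Q = [1, 3, 5, 6] / [2, 4]
  Insert 1 (step 7): P = [1, 5, 6, 9] / [2, 7] / [4];  Q = [1, 3, 5, 6] / [2, 4] / [7]
  Insert 8 (step 8): P = [1, 5, 6, 8] / [2, 7, 9] / [4];  Q = [1, 3, 5, 6] / [2, 4, 8] / [7]
  Insert 3 (step 9): P = [1, 3, 6, 8] / [2, 5, 9] / [4, 7];  Q = [1, 3, 5, 6] / [2, 4, 8] / [7, 9]
Final shape: (4, 3, 2).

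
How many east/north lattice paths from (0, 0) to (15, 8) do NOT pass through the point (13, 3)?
Number of paths = 478554

Total paths from (0, 0) to (15, 8): C(23, 15) = 490314. Paths through (13, 3): (paths (0, 0) → (13, 3)) × (paths (13, 3) → (15, 8)) = C(16, 13) · C(7, 2) = 560 · 21 = 11760. Avoidance count = 490314 − 11760 = 478554.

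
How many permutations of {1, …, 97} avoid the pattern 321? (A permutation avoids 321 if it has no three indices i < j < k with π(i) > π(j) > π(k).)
C_97 = 14657929356129575437016877846657032761712954950899755100

These 321-avoiding permutations are counted by the Catalan number C_n = (1/(n + 1)) · C(2n, n). For n = 97: C_97 = (1/98) · C(194, 97) = 1436477076900698392827654028972389210647869585188175999800/98 = 14657929356129575437016877846657032761712954950899755100.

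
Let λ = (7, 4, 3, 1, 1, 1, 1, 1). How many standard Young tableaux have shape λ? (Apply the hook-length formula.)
# SYT of shape (7, 4, 3, 1, 1, 1, 1, 1) = 22447854

Hook-length formula: f^λ = n! / Π hook(c), product over all cells c of the Young diagram. For λ = (7, 4, 3, 1, 1, 1, 1, 1), n = 19 boxes. Hook lengths by row (left-to-right, top-to-bottom): [14, 8, 7, 5, 3, 2, 1]; [10, 4, 3, 1]; [8, 2, 1]; [5]; [4]; [3]; [2]; [1]. Product of hooks = 5419008000. So f^λ = 19! / 5419008000 = 121645100408832000 / 5419008000 = 22447854.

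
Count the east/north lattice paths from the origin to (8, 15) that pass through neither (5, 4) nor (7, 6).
Number of paths = 434850

Inclusion–exclusion. Total paths: C(23, 8) = 490314. Through P₁: C(9, 5)·C(14, 3) = 45864. Through P₂: C(13, 7)·C(10, 1) = 17160. Since P₁ is strictly southwest of P₂, a monotone path through both must visit P₁ then P₂; paths through both = C(9, 5)·C(4, 2)·C(10, 1) = 7560. Avoid both = 490314 − 45864 − 17160 + 7560 = 434850.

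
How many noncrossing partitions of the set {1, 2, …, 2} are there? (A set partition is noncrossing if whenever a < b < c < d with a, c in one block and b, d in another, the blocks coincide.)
C_2 = 2

These noncrossing partitions are counted by the Catalan number C_n = (1/(n + 1)) · C(2n, n). For n = 2: C_2 = (1/3) · C(4, 2) = 6/3 = 2.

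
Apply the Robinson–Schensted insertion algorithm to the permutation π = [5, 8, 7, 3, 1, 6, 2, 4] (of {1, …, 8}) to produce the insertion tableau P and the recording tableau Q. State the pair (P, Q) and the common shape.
P = [1, 2, 4] / [3, 6] / [5, 7] / [8];  Q = [1, 2, 8] / [3, 6] / [4, 7] / [5];  common shape = (3, 2, 2, 1)

Row-insert the values π_1, π_2, … into P one at a time, bumping the leftmost entry strictly greater than the inserted value down to the next row. The recording tableau Q records, in position (i, j), the step at which that cell was added to P.
  Insert 5 (step 1): P = [5];  Q = [1]
  Insert 8 (step 2): P = [5, 8];  Q = [1, 2]
  Insert 7 (step 3): P = [5, 7] / [8];  Q = [1, 2] / [3]
  Insert 3 (step 4): P = [3, 7] / [5] / [8];  Q = [1, 2] / [3] / [4]
  Insert 1 (step 5): P = [1, 7] / [3] / [5] / [8];  Q = [1, 2] / [3] / [4] / [5]
  Insert 6 (step 6): P = [1, 6] / [3, 7] / [5] / [8];  Q = [1, 2] / [3, 6] / [4] / [5]
  Insert 2 (step 7): P = [1, 2] / [3, 6] / [5, 7] / [8];  Q = [1, 2] / [3, 6] / [4, 7] / [5]
  Insert 4 (step 8): P = [1, 2, 4] / [3, 6] / [5, 7] / [8];  Q = [1, 2, 8] / [3, 6] / [4, 7] / [5]
Final shape: (3, 2, 2, 1).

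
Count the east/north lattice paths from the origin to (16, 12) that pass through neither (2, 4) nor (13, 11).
Number of paths = 17550069

Inclusion–exclusion. Total paths: C(28, 16) = 30421755. Through P₁: C(6, 2)·C(22, 14) = 4796550. Through P₂: C(24, 13)·C(4, 3) = 9984576. Since P₁ is strictly southwest of P₂, a monotone path through both must visit P₁ then P₂; paths through both = C(6, 2)·C(18, 11)·C(4, 3) = 1909440. Avoid both = 30421755 − 4796550 − 9984576 + 1909440 = 17550069.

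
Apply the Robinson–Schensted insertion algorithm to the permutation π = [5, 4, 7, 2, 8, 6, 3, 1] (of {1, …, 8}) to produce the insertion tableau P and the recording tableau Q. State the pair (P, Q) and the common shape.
P = [1, 3, 8] / [2, 6] / [4, 7] / [5];  Q = [1, 3, 5] / [2, 6] / [4, 7] / [8];  common shape = (3, 2, 2, 1)

Row-insert the values π_1, π_2, … into P one at a time, bumping the leftmost entry strictly greater than the inserted value down to the next row. The recording tableau Q records, in position (i, j), the step at which that cell was added to P.
  Insert 5 (step 1): P = [5];  Q = [1]
  Insert 4 (step 2): P = [4] / [5];  Q = [1] / [2]
  Insert 7 (step 3): P = [4, 7] / [5];  Q = [1, 3] / [2]
  Insert 2 (step 4): P = [2, 7] / [4] / [5];  Q = [1, 3] / [2] / [4]
  Insert 8 (step 5): P = [2, 7, 8] / [4] / [5];  Q = [1, 3, 5] / [2] / [4]
  Insert 6 (step 6): P = [2, 6, 8] / [4, 7] / [5];  Q = [1, 3, 5] / [2, 6] / [4]
  Insert 3 (step 7): P = [2, 3, 8] / [4, 6] / [5, 7];  Q = [1, 3, 5] / [2, 6] / [4, 7]
  Insert 1 (step 8): P = [1, 3, 8] / [2, 6] / [4, 7] / [5];  Q = [1, 3, 5] / [2, 6] / [4, 7] / [8]
Final shape: (3, 2, 2, 1).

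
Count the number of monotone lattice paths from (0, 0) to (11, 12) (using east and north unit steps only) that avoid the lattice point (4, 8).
Number of paths = 1188728

Total paths from (0, 0) to (11, 12): C(23, 11) = 1352078. Paths through (4, 8): (paths (0, 0) → (4, 8)) × (paths (4, 8) → (11, 12)) = C(12, 4) · C(11, 7) = 495 · 330 = 163350. Avoidance count = 1352078 − 163350 = 1188728.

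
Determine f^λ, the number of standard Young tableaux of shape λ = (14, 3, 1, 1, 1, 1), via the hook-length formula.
# SYT of shape (14, 3, 1, 1, 1, 1) = 1101600

Hook-length formula: f^λ = n! / Π hook(c), product over all cells c of the Young diagram. For λ = (14, 3, 1, 1, 1, 1), n = 21 boxes. Hook lengths by row (left-to-right, top-to-bottom): [19, 14, 13, 11, 10, 9, 8, 7, 6, 5, 4, 3, 2, 1]; [7, 2, 1]; [4]; [3]; [2]; [1]. Product of hooks = 46378850918400. So f^λ = 21! / 46378850918400 = 51090942171709440000 / 46378850918400 = 1101600.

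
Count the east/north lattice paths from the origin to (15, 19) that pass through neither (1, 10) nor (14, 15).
Number of paths = 1459655870

Inclusion–exclusion. Total paths: C(34, 15) = 1855967520. Through P₁: C(11, 1)·C(23, 14) = 8989090. Through P₂: C(29, 14)·C(5, 1) = 387793800. Since P₁ is strictly southwest of P₂, a monotone path through both must visit P₁ then P₂; paths through both = C(11, 1)·C(18, 13)·C(5, 1) = 471240. Avoid both = 1855967520 − 8989090 − 387793800 + 471240 = 1459655870.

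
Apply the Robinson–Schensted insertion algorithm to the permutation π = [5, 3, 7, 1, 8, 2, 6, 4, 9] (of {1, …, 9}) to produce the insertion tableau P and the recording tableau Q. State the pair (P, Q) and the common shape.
P = [1, 2, 4, 9] / [3, 6, 8] / [5, 7];  Q = [1, 3, 5, 9] / [2, 6, 7] / [4, 8];  common shape = (4, 3, 2)

Row-insert the values π_1, π_2, … into P one at a time, bumping the leftmost entry strictly greater than the inserted value down to the next row. The recording tableau Q records, in position (i, j), the step at which that cell was added to P.
  Insert 5 (step 1): P = [5];  Q = [1]
  Insert 3 (step 2): P = [3] / [5];  Q = [1] / [2]
  Insert 7 (step 3): P = [3, 7] / [5];  Q = [1, 3] / [2]
  Insert 1 (step 4): P = [1, 7] / [3] / [5];  Q = [1, 3] / [2] / [4]
  Insert 8 (step 5): P = [1, 7, 8] / [3] / [5];  Q = [1, 3, 5] / [2] / [4]
  Insert 2 (step 6): P = [1, 2, 8] / [3, 7] / [5];  Q = [1, 3, 5] / [2, 6] / [4]
  Insert 6 (step 7): P = [1, 2, 6] / [3, 7, 8] / [5];  Q = [1, 3, 5] / [2, 6, 7] / [4]
  Insert 4 (step 8): P = [1, 2, 4] / [3, 6, 8] / [5, 7];  Q = [1, 3, 5] / [2, 6, 7] / [4, 8]
  Insert 9 (step 9): P = [1, 2, 4, 9] / [3, 6, 8] / [5, 7];  Q = [1, 3, 5, 9] / [2, 6, 7] / [4, 8]
Final shape: (4, 3, 2).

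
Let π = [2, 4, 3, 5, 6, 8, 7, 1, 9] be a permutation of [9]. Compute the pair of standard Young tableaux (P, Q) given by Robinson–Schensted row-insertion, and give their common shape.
P = [1, 3, 5, 6, 7, 9] / [2, 8] / [4];  Q = [1, 2, 4, 5, 6, 9] / [3, 7] / [8];  common shape = (6, 2, 1)

Row-insert the values π_1, π_2, … into P one at a time, bumping the leftmost entry strictly greater than the inserted value down to the next row. The recording tableau Q records, in position (i, j), the step at which that cell was added to P.
  Insert 2 (step 1): P = [2];  Q = [1]
  Insert 4 (step 2): P = [2, 4];  Q = [1, 2]
  Insert 3 (step 3): P = [2, 3] / [4];  Q = [1, 2] / [3]
  Insert 5 (step 4): P = [2, 3, 5] / [4];  Q = [1, 2, 4] / [3]
  Insert 6 (step 5): P = [2, 3, 5, 6] / [4];  Q = [1, 2, 4, 5] / [3]
  Insert 8 (step 6): P = [2, 3, 5, 6, 8] / [4];  Q = [1, 2, 4, 5, 6] / [3]
  Insert 7 (step 7): P = [2, 3, 5, 6, 7] / [4, 8];  Q = [1, 2, 4, 5, 6] / [3, 7]
  Insert 1 (step 8): P = [1, 3, 5, 6, 7] / [2, 8] / [4];  Q = [1, 2, 4, 5, 6] / [3, 7] / [8]
  Insert 9 (step 9): P = [1, 3, 5, 6, 7, 9] / [2, 8] / [4];  Q = [1, 2, 4, 5, 6, 9] / [3, 7] / [8]
Final shape: (6, 2, 1).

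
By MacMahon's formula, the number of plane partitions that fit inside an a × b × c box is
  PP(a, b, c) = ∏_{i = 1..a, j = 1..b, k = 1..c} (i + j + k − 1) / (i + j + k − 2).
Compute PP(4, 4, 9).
PP(4, 4, 9) = 677352676

Evaluate the triple product over i = 1..4, j = 1..4, k = 1..9. The factors are (2/1) · (3/2) · (4/3) · (5/4) · (6/5) · (7/6) · (8/7) · (9/8) · … (144 factors total). The numerators and denominators telescope so the product is an integer; carrying out the multiplication exactly gives PP(4, 4, 9) = 677352676.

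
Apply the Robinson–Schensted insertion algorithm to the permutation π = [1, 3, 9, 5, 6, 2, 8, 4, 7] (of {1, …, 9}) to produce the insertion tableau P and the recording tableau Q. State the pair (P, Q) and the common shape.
P = [1, 2, 4, 6, 7] / [3, 5, 8] / [9];  Q = [1, 2, 3, 5, 7] / [4, 8, 9] / [6];  common shape = (5, 3, 1)

Row-insert the values π_1, π_2, … into P one at a time, bumping the leftmost entry strictly greater than the inserted value down to the next row. The recording tableau Q records, in position (i, j), the step at which that cell was added to P.
  Insert 1 (step 1): P = [1];  Q = [1]
  Insert 3 (step 2): P = [1, 3];  Q = [1, 2]
  Insert 9 (step 3): P = [1, 3, 9];  Q = [1, 2, 3]
  Insert 5 (step 4): P = [1, 3, 5] / [9];  Q = [1, 2, 3] / [4]
  Insert 6 (step 5): P = [1, 3, 5, 6] / [9];  Q = [1, 2, 3, 5] / [4]
  Insert 2 (step 6): P = [1, 2, 5, 6] / [3] / [9];  Q = [1, 2, 3, 5] / [4] / [6]
  Insert 8 (step 7): P = [1, 2, 5, 6, 8] / [3] / [9];  Q = [1, 2, 3, 5, 7] / [4] / [6]
  Insert 4 (step 8): P = [1, 2, 4, 6, 8] / [3, 5] / [9];  Q = [1, 2, 3, 5, 7] / [4, 8] / [6]
  Insert 7 (step 9): P = [1, 2, 4, 6, 7] / [3, 5, 8] / [9];  Q = [1, 2, 3, 5, 7] / [4, 8, 9] / [6]
Final shape: (5, 3, 1).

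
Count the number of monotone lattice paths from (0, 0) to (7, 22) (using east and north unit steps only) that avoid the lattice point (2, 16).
Number of paths = 1490094

Total paths from (0, 0) to (7, 22): C(29, 7) = 1560780. Paths through (2, 16): (paths (0, 0) → (2, 16)) × (paths (2, 16) → (7, 22)) = C(18, 2) · C(11, 5) = 153 · 462 = 70686. Avoidance count = 1560780 − 70686 = 1490094.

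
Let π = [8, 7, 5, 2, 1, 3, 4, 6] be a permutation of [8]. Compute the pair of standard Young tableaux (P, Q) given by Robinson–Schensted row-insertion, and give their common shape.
P = [1, 3, 4, 6] / [2] / [5] / [7] / [8];  Q = [1, 6, 7, 8] / [2] / [3] / [4] / [5];  common shape = (4, 1, 1, 1, 1)

Row-insert the values π_1, π_2, … into P one at a time, bumping the leftmost entry strictly greater than the inserted value down to the next row. The recording tableau Q records, in position (i, j), the step at which that cell was added to P.
  Insert 8 (step 1): P = [8];  Q = [1]
  Insert 7 (step 2): P = [7] / [8];  Q = [1] / [2]
  Insert 5 (step 3): P = [5] / [7] / [8];  Q = [1] / [2] / [3]
  Insert 2 (step 4): P = [2] / [5] / [7] / [8];  Q = [1] / [2] / [3] / [4]
  Insert 1 (step 5): P = [1] / [2] / [5] / [7] / [8];  Q = [1] / [2] / [3] / [4] / [5]
  Insert 3 (step 6): P = [1, 3] / [2] / [5] / [7] / [8];  Q = [1, 6] / [2] / [3] / [4] / [5]
  Insert 4 (step 7): P = [1, 3, 4] / [2] / [5] / [7] / [8];  Q = [1, 6, 7] / [2] / [3] / [4] / [5]
  Insert 6 (step 8): P = [1, 3, 4, 6] / [2] / [5] / [7] / [8];  Q = [1, 6, 7, 8] / [2] / [3] / [4] / [5]
Final shape: (4, 1, 1, 1, 1).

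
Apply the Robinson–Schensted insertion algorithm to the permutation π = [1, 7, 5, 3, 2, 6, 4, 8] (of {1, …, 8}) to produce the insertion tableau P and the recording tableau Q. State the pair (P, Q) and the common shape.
P = [1, 2, 4, 8] / [3, 6] / [5] / [7];  Q = [1, 2, 6, 8] / [3, 7] / [4] / [5];  common shape = (4, 2, 1, 1)

Row-insert the values π_1, π_2, … into P one at a time, bumping the leftmost entry strictly greater than the inserted value down to the next row. The recording tableau Q records, in position (i, j), the step at which that cell was added to P.
  Insert 1 (step 1): P = [1];  Q = [1]
  Insert 7 (step 2): P = [1, 7];  Q = [1, 2]
  Insert 5 (step 3): P = [1, 5] / [7];  Q = [1, 2] / [3]
  Insert 3 (step 4): P = [1, 3] / [5] / [7];  Q = [1, 2] / [3] / [4]
  Insert 2 (step 5): P = [1, 2] / [3] / [5] / [7];  Q = [1, 2] / [3] / [4] / [5]
  Insert 6 (step 6): P = [1, 2, 6] / [3] / [5] / [7];  Q = [1, 2, 6] / [3] / [4] / [5]
  Insert 4 (step 7): P = [1, 2, 4] / [3, 6] / [5] / [7];  Q = [1, 2, 6] / [3, 7] / [4] / [5]
  Insert 8 (step 8): P = [1, 2, 4, 8] / [3, 6] / [5] / [7];  Q = [1, 2, 6, 8] / [3, 7] / [4] / [5]
Final shape: (4, 2, 1, 1).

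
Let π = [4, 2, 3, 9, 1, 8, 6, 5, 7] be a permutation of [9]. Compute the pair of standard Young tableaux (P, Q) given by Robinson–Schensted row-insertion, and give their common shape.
P = [1, 3, 5, 7] / [2, 6] / [4, 8] / [9];  Q = [1, 3, 4, 9] / [2, 6] / [5, 7] / [8];  common shape = (4, 2, 2, 1)

Row-insert the values π_1, π_2, … into P one at a time, bumping the leftmost entry strictly greater than the inserted value down to the next row. The recording tableau Q records, in position (i, j), the step at which that cell was added to P.
  Insert 4 (step 1): P = [4];  Q = [1]
  Insert 2 (step 2): P = [2] / [4];  Q = [1] / [2]
  Insert 3 (step 3): P = [2, 3] / [4];  Q = [1, 3] / [2]
  Insert 9 (step 4): P = [2, 3, 9] / [4];  Q = [1, 3, 4] / [2]
  Insert 1 (step 5): P = [1, 3, 9] / [2] / [4];  Q = [1, 3, 4] / [2] / [5]
  Insert 8 (step 6): P = [1, 3, 8] / [2, 9] / [4];  Q = [1, 3, 4] / [2, 6] / [5]
  Insert 6 (step 7): P = [1, 3, 6] / [2, 8] / [4, 9];  Q = [1, 3, 4] / [2, 6] / [5, 7]
  Insert 5 (step 8): P = [1, 3, 5] / [2, 6] / [4, 8] / [9];  Q = [1, 3, 4] / [2, 6] / [5, 7] / [8]
  Insert 7 (step 9): P = [1, 3, 5, 7] / [2, 6] / [4, 8] / [9];  Q = [1, 3, 4, 9] / [2, 6] / [5, 7] / [8]
Final shape: (4, 2, 2, 1).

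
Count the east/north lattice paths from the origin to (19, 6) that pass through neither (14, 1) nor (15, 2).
Number of paths = 165900

Inclusion–exclusion. Total paths: C(25, 19) = 177100. Through P₁: C(15, 14)·C(10, 5) = 3780. Through P₂: C(17, 15)·C(8, 4) = 9520. Since P₁ is strictly southwest of P₂, a monotone path through both must visit P₁ then P₂; paths through both = C(15, 14)·C(2, 1)·C(8, 4) = 2100. Avoid both = 177100 − 3780 − 9520 + 2100 = 165900.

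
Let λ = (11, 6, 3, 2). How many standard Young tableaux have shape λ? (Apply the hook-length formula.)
# SYT of shape (11, 6, 3, 2) = 230234400

Hook-length formula: f^λ = n! / Π hook(c), product over all cells c of the Young diagram. For λ = (11, 6, 3, 2), n = 22 boxes. Hook lengths by row (left-to-right, top-to-bottom): [14, 13, 11, 9, 8, 7, 5, 4, 3, 2, 1]; [8, 7, 5, 3, 2, 1]; [4, 3, 1]; [2, 1]. Product of hooks = 4881984307200. So f^λ = 22! / 4881984307200 = 1124000727777607680000 / 4881984307200 = 230234400.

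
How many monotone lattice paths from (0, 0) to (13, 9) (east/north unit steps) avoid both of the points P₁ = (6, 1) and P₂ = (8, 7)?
Number of paths = 321356

Inclusion–exclusion. Total paths: C(22, 13) = 497420. Through P₁: C(7, 6)·C(15, 7) = 45045. Through P₂: C(15, 8)·C(7, 5) = 135135. Since P₁ is strictly southwest of P₂, a monotone path through both must visit P₁ then P₂; paths through both = C(7, 6)·C(8, 2)·C(7, 5) = 4116. Avoid both = 497420 − 45045 − 135135 + 4116 = 321356.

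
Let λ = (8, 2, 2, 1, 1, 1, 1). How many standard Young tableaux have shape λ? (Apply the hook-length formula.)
# SYT of shape (8, 2, 2, 1, 1, 1, 1) = 114400

Hook-length formula: f^λ = n! / Π hook(c), product over all cells c of the Young diagram. For λ = (8, 2, 2, 1, 1, 1, 1), n = 16 boxes. Hook lengths by row (left-to-right, top-to-bottom): [14, 9, 6, 5, 4, 3, 2, 1]; [7, 2]; [6, 1]; [4]; [3]; [2]; [1]. Product of hooks = 182891520. So f^λ = 16! / 182891520 = 20922789888000 / 182891520 = 114400.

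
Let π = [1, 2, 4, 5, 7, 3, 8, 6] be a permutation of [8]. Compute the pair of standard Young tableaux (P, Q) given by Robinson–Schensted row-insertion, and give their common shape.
P = [1, 2, 3, 5, 6, 8] / [4, 7];  Q = [1, 2, 3, 4, 5, 7] / [6, 8];  common shape = (6, 2)

Row-insert the values π_1, π_2, … into P one at a time, bumping the leftmost entry strictly greater than the inserted value down to the next row. The recording tableau Q records, in position (i, j), the step at which that cell was added to P.
  Insert 1 (step 1): P = [1];  Q = [1]
  Insert 2 (step 2): P = [1, 2];  Q = [1, 2]
  Insert 4 (step 3): P = [1, 2, 4];  Q = [1, 2, 3]
  Insert 5 (step 4): P = [1, 2, 4, 5];  Q = [1, 2, 3, 4]
  Insert 7 (step 5): P = [1, 2, 4, 5, 7];  Q = [1, 2, 3, 4, 5]
  Insert 3 (step 6): P = [1, 2, 3, 5, 7] / [4];  Q = [1, 2, 3, 4, 5] / [6]
  Insert 8 (step 7): P = [1, 2, 3, 5, 7, 8] / [4];  Q = [1, 2, 3, 4, 5, 7] / [6]
  Insert 6 (step 8): P = [1, 2, 3, 5, 6, 8] / [4, 7];  Q = [1, 2, 3, 4, 5, 7] / [6, 8]
Final shape: (6, 2).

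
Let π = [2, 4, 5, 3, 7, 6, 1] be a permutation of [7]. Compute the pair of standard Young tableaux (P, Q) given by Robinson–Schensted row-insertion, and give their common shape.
P = [1, 3, 5, 6] / [2, 7] / [4];  Q = [1, 2, 3, 5] / [4, 6] / [7];  common shape = (4, 2, 1)

Row-insert the values π_1, π_2, … into P one at a time, bumping the leftmost entry strictly greater than the inserted value down to the next row. The recording tableau Q records, in position (i, j), the step at which that cell was added to P.
  Insert 2 (step 1): P = [2];  Q = [1]
  Insert 4 (step 2): P = [2, 4];  Q = [1, 2]
  Insert 5 (step 3): P = [2, 4, 5];  Q = [1, 2, 3]
  Insert 3 (step 4): P = [2, 3, 5] / [4];  Q = [1, 2, 3] / [4]
  Insert 7 (step 5): P = [2, 3, 5, 7] / [4];  Q = [1, 2, 3, 5] / [4]
  Insert 6 (step 6): P = [2, 3, 5, 6] / [4, 7];  Q = [1, 2, 3, 5] / [4, 6]
  Insert 1 (step 7): P = [1, 3, 5, 6] / [2, 7] / [4];  Q = [1, 2, 3, 5] / [4, 6] / [7]
Final shape: (4, 2, 1).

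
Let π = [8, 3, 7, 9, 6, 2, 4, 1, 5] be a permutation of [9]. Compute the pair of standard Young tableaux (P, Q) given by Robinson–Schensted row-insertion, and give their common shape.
P = [1, 4, 5] / [2, 6, 9] / [3] / [7] / [8];  Q = [1, 3, 4] / [2, 7, 9] / [5] / [6] / [8];  common shape = (3, 3, 1, 1, 1)

Row-insert the values π_1, π_2, … into P one at a time, bumping the leftmost entry strictly greater than the inserted value down to the next row. The recording tableau Q records, in position (i, j), the step at which that cell was added to P.
  Insert 8 (step 1): P = [8];  Q = [1]
  Insert 3 (step 2): P = [3] / [8];  Q = [1] / [2]
  Insert 7 (step 3): P = [3, 7] / [8];  Q = [1, 3] / [2]
  Insert 9 (step 4): P = [3, 7, 9] / [8];  Q = [1, 3, 4] / [2]
  Insert 6 (step 5): P = [3, 6, 9] / [7] / [8];  Q = [1, 3, 4] / [2] / [5]
  Insert 2 (step 6): P = [2, 6, 9] / [3] / [7] / [8];  Q = [1, 3, 4] / [2] / [5] / [6]
  Insert 4 (step 7): P = [2, 4, 9] / [3, 6] / [7] / [8];  Q = [1, 3, 4] / [2, 7] / [5] / [6]
  Insert 1 (step 8): P = [1, 4, 9] / [2, 6] / [3] / [7] / [8];  Q = [1, 3, 4] / [2, 7] / [5] / [6] / [8]
  Insert 5 (step 9): P = [1, 4, 5] / [2, 6, 9] / [3] / [7] / [8];  Q = [1, 3, 4] / [2, 7, 9] / [5] / [6] / [8]
Final shape: (3, 3, 1, 1, 1).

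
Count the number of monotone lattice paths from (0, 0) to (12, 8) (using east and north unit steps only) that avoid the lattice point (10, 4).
Number of paths = 110955

Total paths from (0, 0) to (12, 8): C(20, 12) = 125970. Paths through (10, 4): (paths (0, 0) → (10, 4)) × (paths (10, 4) → (12, 8)) = C(14, 10) · C(6, 2) = 1001 · 15 = 15015. Avoidance count = 125970 − 15015 = 110955.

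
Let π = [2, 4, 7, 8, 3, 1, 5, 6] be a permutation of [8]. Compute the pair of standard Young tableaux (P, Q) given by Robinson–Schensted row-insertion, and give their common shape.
P = [1, 3, 5, 6] / [2, 7, 8] / [4];  Q = [1, 2, 3, 4] / [5, 7, 8] / [6];  common shape = (4, 3, 1)

Row-insert the values π_1, π_2, … into P one at a time, bumping the leftmost entry strictly greater than the inserted value down to the next row. The recording tableau Q records, in position (i, j), the step at which that cell was added to P.
  Insert 2 (step 1): P = [2];  Q = [1]
  Insert 4 (step 2): P = [2, 4];  Q = [1, 2]
  Insert 7 (step 3): P = [2, 4, 7];  Q = [1, 2, 3]
  Insert 8 (step 4): P = [2, 4, 7, 8];  Q = [1, 2, 3, 4]
  Insert 3 (step 5): P = [2, 3, 7, 8] / [4];  Q = [1, 2, 3, 4] / [5]
  Insert 1 (step 6): P = [1, 3, 7, 8] / [2] / [4];  Q = [1, 2, 3, 4] / [5] / [6]
  Insert 5 (step 7): P = [1, 3, 5, 8] / [2, 7] / [4];  Q = [1, 2, 3, 4] / [5, 7] / [6]
  Insert 6 (step 8): P = [1, 3, 5, 6] / [2, 7, 8] / [4];  Q = [1, 2, 3, 4] / [5, 7, 8] / [6]
Final shape: (4, 3, 1).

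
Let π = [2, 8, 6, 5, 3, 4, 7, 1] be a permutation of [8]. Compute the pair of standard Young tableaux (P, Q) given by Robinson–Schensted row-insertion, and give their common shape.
P = [1, 3, 4, 7] / [2] / [5] / [6] / [8];  Q = [1, 2, 6, 7] / [3] / [4] / [5] / [8];  common shape = (4, 1, 1, 1, 1)

Row-insert the values π_1, π_2, … into P one at a time, bumping the leftmost entry strictly greater than the inserted value down to the next row. The recording tableau Q records, in position (i, j), the step at which that cell was added to P.
  Insert 2 (step 1): P = [2];  Q = [1]
  Insert 8 (step 2): P = [2, 8];  Q = [1, 2]
  Insert 6 (step 3): P = [2, 6] / [8];  Q = [1, 2] / [3]
  Insert 5 (step 4): P = [2, 5] / [6] / [8];  Q = [1, 2] / [3] / [4]
  Insert 3 (step 5): P = [2, 3] / [5] / [6] / [8];  Q = [1, 2] / [3] / [4] / [5]
  Insert 4 (step 6): P = [2, 3, 4] / [5] / [6] / [8];  Q = [1, 2, 6] / [3] / [4] / [5]
  Insert 7 (step 7): P = [2, 3, 4, 7] / [5] / [6] / [8];  Q = [1, 2, 6, 7] / [3] / [4] / [5]
  Insert 1 (step 8): P = [1, 3, 4, 7] / [2] / [5] / [6] / [8];  Q = [1, 2, 6, 7] / [3] / [4] / [5] / [8]
Final shape: (4, 1, 1, 1, 1).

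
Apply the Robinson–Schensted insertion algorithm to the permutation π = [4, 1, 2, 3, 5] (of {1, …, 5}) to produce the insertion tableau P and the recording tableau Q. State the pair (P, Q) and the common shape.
P = [1, 2, 3, 5] / [4];  Q = [1, 3, 4, 5] / [2];  common shape = (4, 1)

Row-insert the values π_1, π_2, … into P one at a time, bumping the leftmost entry strictly greater than the inserted value down to the next row. The recording tableau Q records, in position (i, j), the step at which that cell was added to P.
  Insert 4 (step 1): P = [4];  Q = [1]
  Insert 1 (step 2): P = [1] / [4];  Q = [1] / [2]
  Insert 2 (step 3): P = [1, 2] / [4];  Q = [1, 3] / [2]
  Insert 3 (step 4): P = [1, 2, 3] / [4];  Q = [1, 3, 4] / [2]
  Insert 5 (step 5): P = [1, 2, 3, 5] / [4];  Q = [1, 3, 4, 5] / [2]
Final shape: (4, 1).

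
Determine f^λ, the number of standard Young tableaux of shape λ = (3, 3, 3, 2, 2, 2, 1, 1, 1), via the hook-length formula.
# SYT of shape (3, 3, 3, 2, 2, 2, 1, 1, 1) = 678912

Hook-length formula: f^λ = n! / Π hook(c), product over all cells c of the Young diagram. For λ = (3, 3, 3, 2, 2, 2, 1, 1, 1), n = 18 boxes. Hook lengths by row (left-to-right, top-to-bottom): [11, 7, 3]; [10, 6, 2]; [9, 5, 1]; [7, 3]; [6, 2]; [5, 1]; [3]; [2]; [1]. Product of hooks = 9430344000. So f^λ = 18! / 9430344000 = 6402373705728000 / 9430344000 = 678912.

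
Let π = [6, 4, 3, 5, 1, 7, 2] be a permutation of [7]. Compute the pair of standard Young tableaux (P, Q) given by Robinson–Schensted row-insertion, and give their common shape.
P = [1, 2, 7] / [3, 5] / [4] / [6];  Q = [1, 4, 6] / [2, 7] / [3] / [5];  common shape = (3, 2, 1, 1)

Row-insert the values π_1, π_2, … into P one at a time, bumping the leftmost entry strictly greater than the inserted value down to the next row. The recording tableau Q records, in position (i, j), the step at which that cell was added to P.
  Insert 6 (step 1): P = [6];  Q = [1]
  Insert 4 (step 2): P = [4] / [6];  Q = [1] / [2]
  Insert 3 (step 3): P = [3] / [4] / [6];  Q = [1] / [2] / [3]
  Insert 5 (step 4): P = [3, 5] / [4] / [6];  Q = [1, 4] / [2] / [3]
  Insert 1 (step 5): P = [1, 5] / [3] / [4] / [6];  Q = [1, 4] / [2] / [3] / [5]
  Insert 7 (step 6): P = [1, 5, 7] / [3] / [4] / [6];  Q = [1, 4, 6] / [2] / [3] / [5]
  Insert 2 (step 7): P = [1, 2, 7] / [3, 5] / [4] / [6];  Q = [1, 4, 6] / [2, 7] / [3] / [5]
Final shape: (3, 2, 1, 1).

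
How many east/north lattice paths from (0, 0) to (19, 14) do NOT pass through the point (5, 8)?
Number of paths = 768925080

Total paths from (0, 0) to (19, 14): C(33, 19) = 818809200. Paths through (5, 8): (paths (0, 0) → (5, 8)) × (paths (5, 8) → (19, 14)) = C(13, 5) · C(20, 14) = 1287 · 38760 = 49884120. Avoidance count = 818809200 − 49884120 = 768925080.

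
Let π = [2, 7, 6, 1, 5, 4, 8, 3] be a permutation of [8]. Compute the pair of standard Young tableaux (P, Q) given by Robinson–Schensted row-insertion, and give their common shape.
P = [1, 3, 8] / [2, 4] / [5] / [6] / [7];  Q = [1, 2, 7] / [3, 5] / [4] / [6] / [8];  common shape = (3, 2, 1, 1, 1)

Row-insert the values π_1, π_2, … into P one at a time, bumping the leftmost entry strictly greater than the inserted value down to the next row. The recording tableau Q records, in position (i, j), the step at which that cell was added to P.
  Insert 2 (step 1): P = [2];  Q = [1]
  Insert 7 (step 2): P = [2, 7];  Q = [1, 2]
  Insert 6 (step 3): P = [2, 6] / [7];  Q = [1, 2] / [3]
  Insert 1 (step 4): P = [1, 6] / [2] / [7];  Q = [1, 2] / [3] / [4]
  Insert 5 (step 5): P = [1, 5] / [2, 6] / [7];  Q = [1, 2] / [3, 5] / [4]
  Insert 4 (step 6): P = [1, 4] / [2, 5] / [6] / [7];  Q = [1, 2] / [3, 5] / [4] / [6]
  Insert 8 (step 7): P = [1, 4, 8] / [2, 5] / [6] / [7];  Q = [1, 2, 7] / [3, 5] / [4] / [6]
  Insert 3 (step 8): P = [1, 3, 8] / [2, 4] / [5] / [6] / [7];  Q = [1, 2, 7] / [3, 5] / [4] / [6] / [8]
Final shape: (3, 2, 1, 1, 1).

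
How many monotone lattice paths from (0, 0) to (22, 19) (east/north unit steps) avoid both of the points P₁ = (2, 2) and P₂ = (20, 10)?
Number of paths = 148093532865

Inclusion–exclusion. Total paths: C(41, 22) = 244662670200. Through P₁: C(4, 2)·C(37, 20) = 95432212260. Through P₂: C(30, 20)·C(11, 2) = 1652475825. Since P₁ is strictly southwest of P₂, a monotone path through both must visit P₁ then P₂; paths through both = C(4, 2)·C(26, 18)·C(11, 2) = 515550750. Avoid both = 244662670200 − 95432212260 − 1652475825 + 515550750 = 148093532865.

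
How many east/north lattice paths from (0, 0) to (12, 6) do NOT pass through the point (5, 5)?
Number of paths = 16548

Total paths from (0, 0) to (12, 6): C(18, 12) = 18564. Paths through (5, 5): (paths (0, 0) → (5, 5)) × (paths (5, 5) → (12, 6)) = C(10, 5) · C(8, 7) = 252 · 8 = 2016. Avoidance count = 18564 − 2016 = 16548.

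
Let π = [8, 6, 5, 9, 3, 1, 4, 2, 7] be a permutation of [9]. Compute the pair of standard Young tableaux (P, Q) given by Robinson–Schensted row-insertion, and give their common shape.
P = [1, 2, 7] / [3, 4] / [5, 9] / [6] / [8];  Q = [1, 4, 9] / [2, 7] / [3, 8] / [5] / [6];  common shape = (3, 2, 2, 1, 1)

Row-insert the values π_1, π_2, … into P one at a time, bumping the leftmost entry strictly greater than the inserted value down to the next row. The recording tableau Q records, in position (i, j), the step at which that cell was added to P.
  Insert 8 (step 1): P = [8];  Q = [1]
  Insert 6 (step 2): P = [6] / [8];  Q = [1] / [2]
  Insert 5 (step 3): P = [5] / [6] / [8];  Q = [1] / [2] / [3]
  Insert 9 (step 4): P = [5, 9] / [6] / [8];  Q = [1, 4] / [2] / [3]
  Insert 3 (step 5): P = [3, 9] / [5] / [6] / [8];  Q = [1, 4] / [2] / [3] / [5]
  Insert 1 (step 6): P = [1, 9] / [3] / [5] / [6] / [8];  Q = [1, 4] / [2] / [3] / [5] / [6]
  Insert 4 (step 7): P = [1, 4] / [3, 9] / [5] / [6] / [8];  Q = [1, 4] / [2, 7] / [3] / [5] / [6]
  Insert 2 (step 8): P = [1, 2] / [3, 4] / [5, 9] / [6] / [8];  Q = [1, 4] / [2, 7] / [3, 8] / [5] / [6]
  Insert 7 (step 9): P = [1, 2, 7] / [3, 4] / [5, 9] / [6] / [8];  Q = [1, 4, 9] / [2, 7] / [3, 8] / [5] / [6]
Final shape: (3, 2, 2, 1, 1).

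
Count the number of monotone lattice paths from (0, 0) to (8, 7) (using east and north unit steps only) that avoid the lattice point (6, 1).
Number of paths = 6239

Total paths from (0, 0) to (8, 7): C(15, 8) = 6435. Paths through (6, 1): (paths (0, 0) → (6, 1)) × (paths (6, 1) → (8, 7)) = C(7, 6) · C(8, 2) = 7 · 28 = 196. Avoidance count = 6435 − 196 = 6239.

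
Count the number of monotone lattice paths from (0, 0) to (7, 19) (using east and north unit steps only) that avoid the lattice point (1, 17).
Number of paths = 657296

Total paths from (0, 0) to (7, 19): C(26, 7) = 657800. Paths through (1, 17): (paths (0, 0) → (1, 17)) × (paths (1, 17) → (7, 19)) = C(18, 1) · C(8, 6) = 18 · 28 = 504. Avoidance count = 657800 − 504 = 657296.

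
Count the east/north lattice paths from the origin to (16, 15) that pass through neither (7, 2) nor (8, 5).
Number of paths = 232617681

Inclusion–exclusion. Total paths: C(31, 16) = 300540195. Through P₁: C(9, 7)·C(22, 9) = 17907120. Through P₂: C(13, 8)·C(18, 8) = 56316546. Since P₁ is strictly southwest of P₂, a monotone path through both must visit P₁ then P₂; paths through both = C(9, 7)·C(4, 1)·C(18, 8) = 6301152. Avoid both = 300540195 − 17907120 − 56316546 + 6301152 = 232617681.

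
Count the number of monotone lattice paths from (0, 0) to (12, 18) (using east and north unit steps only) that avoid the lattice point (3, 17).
Number of paths = 86481825

Total paths from (0, 0) to (12, 18): C(30, 12) = 86493225. Paths through (3, 17): (paths (0, 0) → (3, 17)) × (paths (3, 17) → (12, 18)) = C(20, 3) · C(10, 9) = 1140 · 10 = 11400. Avoidance count = 86493225 − 11400 = 86481825.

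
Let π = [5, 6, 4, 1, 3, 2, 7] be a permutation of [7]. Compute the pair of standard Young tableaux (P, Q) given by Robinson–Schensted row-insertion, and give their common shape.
P = [1, 2, 7] / [3, 6] / [4] / [5];  Q = [1, 2, 7] / [3, 5] / [4] / [6];  common shape = (3, 2, 1, 1)

Row-insert the values π_1, π_2, … into P one at a time, bumping the leftmost entry strictly greater than the inserted value down to the next row. The recording tableau Q records, in position (i, j), the step at which that cell was added to P.
  Insert 5 (step 1): P = [5];  Q = [1]
  Insert 6 (step 2): P = [5, 6];  Q = [1, 2]
  Insert 4 (step 3): P = [4, 6] / [5];  Q = [1, 2] / [3]
  Insert 1 (step 4): P = [1, 6] / [4] / [5];  Q = [1, 2] / [3] / [4]
  Insert 3 (step 5): P = [1, 3] / [4, 6] / [5];  Q = [1, 2] / [3, 5] / [4]
  Insert 2 (step 6): P = [1, 2] / [3, 6] / [4] / [5];  Q = [1, 2] / [3, 5] / [4] / [6]
  Insert 7 (step 7): P = [1, 2, 7] / [3, 6] / [4] / [5];  Q = [1, 2, 7] / [3, 5] / [4] / [6]
Final shape: (3, 2, 1, 1).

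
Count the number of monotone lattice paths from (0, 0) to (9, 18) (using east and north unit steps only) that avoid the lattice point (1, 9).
Number of paths = 4443725

Total paths from (0, 0) to (9, 18): C(27, 9) = 4686825. Paths through (1, 9): (paths (0, 0) → (1, 9)) × (paths (1, 9) → (9, 18)) = C(10, 1) · C(17, 8) = 10 · 24310 = 243100. Avoidance count = 4686825 − 243100 = 4443725.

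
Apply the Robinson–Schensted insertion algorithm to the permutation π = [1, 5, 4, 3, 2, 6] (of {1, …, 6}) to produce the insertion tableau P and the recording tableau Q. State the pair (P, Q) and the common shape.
P = [1, 2, 6] / [3] / [4] / [5];  Q = [1, 2, 6] / [3] / [4] / [5];  common shape = (3, 1, 1, 1)

Row-insert the values π_1, π_2, … into P one at a time, bumping the leftmost entry strictly greater than the inserted value down to the next row. The recording tableau Q records, in position (i, j), the step at which that cell was added to P.
  Insert 1 (step 1): P = [1];  Q = [1]
  Insert 5 (step 2): P = [1, 5];  Q = [1, 2]
  Insert 4 (step 3): P = [1, 4] / [5];  Q = [1, 2] / [3]
  Insert 3 (step 4): P = [1, 3] / [4] / [5];  Q = [1, 2] / [3] / [4]
  Insert 2 (step 5): P = [1, 2] / [3] / [4] / [5];  Q = [1, 2] / [3] / [4] / [5]
  Insert 6 (step 6): P = [1, 2, 6] / [3] / [4] / [5];  Q = [1, 2, 6] / [3] / [4] / [5]
Final shape: (3, 1, 1, 1).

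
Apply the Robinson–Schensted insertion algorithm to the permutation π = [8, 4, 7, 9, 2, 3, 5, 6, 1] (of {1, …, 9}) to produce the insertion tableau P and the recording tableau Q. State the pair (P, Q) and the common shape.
P = [1, 3, 5, 6] / [2, 7, 9] / [4] / [8];  Q = [1, 3, 4, 8] / [2, 6, 7] / [5] / [9];  common shape = (4, 3, 1, 1)

Row-insert the values π_1, π_2, … into P one at a time, bumping the leftmost entry strictly greater than the inserted value down to the next row. The recording tableau Q records, in position (i, j), the step at which that cell was added to P.
  Insert 8 (step 1): P = [8];  Q = [1]
  Insert 4 (step 2): P = [4] / [8];  Q = [1] / [2]
  Insert 7 (step 3): P = [4, 7] / [8];  Q = [1, 3] / [2]
  Insert 9 (step 4): P = [4, 7, 9] / [8];  Q = [1, 3, 4] / [2]
  Insert 2 (step 5): P = [2, 7, 9] / [4] / [8];  Q = [1, 3, 4] / [2] / [5]
  Insert 3 (step 6): P = [2, 3, 9] / [4, 7] / [8];  Q = [1, 3, 4] / [2, 6] / [5]
  Insert 5 (step 7): P = [2, 3, 5] / [4, 7, 9] / [8];  Q = [1, 3, 4] / [2, 6, 7] / [5]
  Insert 6 (step 8): P = [2, 3, 5, 6] / [4, 7, 9] / [8];  Q = [1, 3, 4, 8] / [2, 6, 7] / [5]
  Insert 1 (step 9): P = [1, 3, 5, 6] / [2, 7, 9] / [4] / [8];  Q = [1, 3, 4, 8] / [2, 6, 7] / [5] / [9]
Final shape: (4, 3, 1, 1).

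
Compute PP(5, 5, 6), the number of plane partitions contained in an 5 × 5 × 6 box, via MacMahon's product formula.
PP(5, 5, 6) = 3184461423

Evaluate the triple product over i = 1..5, j = 1..5, k = 1..6. The factors are (2/1) · (3/2) · (4/3) · (5/4) · (6/5) · (7/6) · (3/2) · (4/3) · … (150 factors total). The numerators and denominators telescope so the product is an integer; carrying out the multiplication exactly gives PP(5, 5, 6) = 3184461423.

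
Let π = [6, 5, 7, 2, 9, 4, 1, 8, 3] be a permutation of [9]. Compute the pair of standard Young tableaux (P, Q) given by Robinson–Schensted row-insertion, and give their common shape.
P = [1, 3, 8] / [2, 4, 9] / [5, 7] / [6];  Q = [1, 3, 5] / [2, 6, 8] / [4, 9] / [7];  common shape = (3, 3, 2, 1)

Row-insert the values π_1, π_2, … into P one at a time, bumping the leftmost entry strictly greater than the inserted value down to the next row. The recording tableau Q records, in position (i, j), the step at which that cell was added to P.
  Insert 6 (step 1): P = [6];  Q = [1]
  Insert 5 (step 2): P = [5] / [6];  Q = [1] / [2]
  Insert 7 (step 3): P = [5, 7] / [6];  Q = [1, 3] / [2]
  Insert 2 (step 4): P = [2, 7] / [5] / [6];  Q = [1, 3] / [2] / [4]
  Insert 9 (step 5): P = [2, 7, 9] / [5] / [6];  Q = [1, 3, 5] / [2] / [4]
  Insert 4 (step 6): P = [2, 4, 9] / [5, 7] / [6];  Q = [1, 3, 5] / [2, 6] / [4]
  Insert 1 (step 7): P = [1, 4, 9] / [2, 7] / [5] / [6];  Q = [1, 3, 5] / [2, 6] / [4] / [7]
  Insert 8 (step 8): P = [1, 4, 8] / [2, 7, 9] / [5] / [6];  Q = [1, 3, 5] / [2, 6, 8] / [4] / [7]
  Insert 3 (step 9): P = [1, 3, 8] / [2, 4, 9] / [5, 7] / [6];  Q = [1, 3, 5] / [2, 6, 8] / [4, 9] / [7]
Final shape: (3, 3, 2, 1).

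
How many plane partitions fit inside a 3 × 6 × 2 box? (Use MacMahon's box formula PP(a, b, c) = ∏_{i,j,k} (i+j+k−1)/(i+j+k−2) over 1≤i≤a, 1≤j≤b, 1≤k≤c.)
PP(3, 6, 2) = 2520

Evaluate the triple product over i = 1..3, j = 1..6, k = 1..2. The factors are (2/1) · (3/2) · (3/2) · (4/3) · (4/3) · (5/4) · (5/4) · (6/5) · … (36 factors total). The numerators and denominators telescope so the product is an integer; carrying out the multiplication exactly gives PP(3, 6, 2) = 2520.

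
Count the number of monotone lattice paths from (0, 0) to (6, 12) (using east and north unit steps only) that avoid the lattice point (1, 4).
Number of paths = 12129

Total paths from (0, 0) to (6, 12): C(18, 6) = 18564. Paths through (1, 4): (paths (0, 0) → (1, 4)) × (paths (1, 4) → (6, 12)) = C(5, 1) · C(13, 5) = 5 · 1287 = 6435. Avoidance count = 18564 − 6435 = 12129.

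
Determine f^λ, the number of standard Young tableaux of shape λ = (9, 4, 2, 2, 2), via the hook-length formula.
# SYT of shape (9, 4, 2, 2, 2) = 9593100

Hook-length formula: f^λ = n! / Π hook(c), product over all cells c of the Young diagram. For λ = (9, 4, 2, 2, 2), n = 19 boxes. Hook lengths by row (left-to-right, top-to-bottom): [13, 12, 8, 7, 5, 4, 3, 2, 1]; [7, 6, 2, 1]; [4, 3]; [3, 2]; [2, 1]. Product of hooks = 12680478720. So f^λ = 19! / 12680478720 = 121645100408832000 / 12680478720 = 9593100.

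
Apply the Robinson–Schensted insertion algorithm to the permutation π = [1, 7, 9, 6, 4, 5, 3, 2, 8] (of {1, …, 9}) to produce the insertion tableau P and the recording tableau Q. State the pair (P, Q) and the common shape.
P = [1, 2, 5, 8] / [3, 9] / [4] / [6] / [7];  Q = [1, 2, 3, 9] / [4, 6] / [5] / [7] / [8];  common shape = (4, 2, 1, 1, 1)

Row-insert the values π_1, π_2, … into P one at a time, bumping the leftmost entry strictly greater than the inserted value down to the next row. The recording tableau Q records, in position (i, j), the step at which that cell was added to P.
  Insert 1 (step 1): P = [1];  Q = [1]
  Insert 7 (step 2): P = [1, 7];  Q = [1, 2]
  Insert 9 (step 3): P = [1, 7, 9];  Q = [1, 2, 3]
  Insert 6 (step 4): P = [1, 6, 9] / [7];  Q = [1, 2, 3] / [4]
  Insert 4 (step 5): P = [1, 4, 9] / [6] / [7];  Q = [1, 2, 3] / [4] / [5]
  Insert 5 (step 6): P = [1, 4, 5] / [6, 9] / [7];  Q = [1, 2, 3] / [4, 6] / [5]
  Insert 3 (step 7): P = [1, 3, 5] / [4, 9] / [6] / [7];  Q = [1, 2, 3] / [4, 6] / [5] / [7]
  Insert 2 (step 8): P = [1, 2, 5] / [3, 9] / [4] / [6] / [7];  Q = [1, 2, 3] / [4, 6] / [5] / [7] / [8]
  Insert 8 (step 9): P = [1, 2, 5, 8] / [3, 9] / [4] / [6] / [7];  Q = [1, 2, 3, 9] / [4, 6] / [5] / [7] / [8]
Final shape: (4, 2, 1, 1, 1).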